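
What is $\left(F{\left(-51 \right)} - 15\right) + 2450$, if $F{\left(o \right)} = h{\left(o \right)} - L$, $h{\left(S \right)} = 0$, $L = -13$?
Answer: $2448$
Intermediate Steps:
$F{\left(o \right)} = 13$ ($F{\left(o \right)} = 0 - -13 = 0 + 13 = 13$)
$\left(F{\left(-51 \right)} - 15\right) + 2450 = \left(13 - 15\right) + 2450 = -2 + 2450 = 2448$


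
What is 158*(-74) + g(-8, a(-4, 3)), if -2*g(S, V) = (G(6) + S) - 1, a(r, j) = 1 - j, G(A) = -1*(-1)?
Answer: -11688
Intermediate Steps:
G(A) = 1
g(S, V) = -S/2 (g(S, V) = -((1 + S) - 1)/2 = -S/2)
158*(-74) + g(-8, a(-4, 3)) = 158*(-74) - 1/2*(-8) = -11692 + 4 = -11688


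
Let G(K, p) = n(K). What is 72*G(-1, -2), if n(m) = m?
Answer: -72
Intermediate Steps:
G(K, p) = K
72*G(-1, -2) = 72*(-1) = -72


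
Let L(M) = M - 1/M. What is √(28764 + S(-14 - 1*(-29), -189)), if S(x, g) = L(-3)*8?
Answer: 2*√64671/3 ≈ 169.54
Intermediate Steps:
S(x, g) = -64/3 (S(x, g) = (-3 - 1/(-3))*8 = (-3 - 1*(-⅓))*8 = (-3 + ⅓)*8 = -8/3*8 = -64/3)
√(28764 + S(-14 - 1*(-29), -189)) = √(28764 - 64/3) = √(86228/3) = 2*√64671/3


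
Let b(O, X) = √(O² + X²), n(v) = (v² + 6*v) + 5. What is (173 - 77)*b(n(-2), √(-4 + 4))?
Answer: 288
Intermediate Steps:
n(v) = 5 + v² + 6*v
(173 - 77)*b(n(-2), √(-4 + 4)) = (173 - 77)*√((5 + (-2)² + 6*(-2))² + (√(-4 + 4))²) = 96*√((5 + 4 - 12)² + (√0)²) = 96*√((-3)² + 0²) = 96*√(9 + 0) = 96*√9 = 96*3 = 288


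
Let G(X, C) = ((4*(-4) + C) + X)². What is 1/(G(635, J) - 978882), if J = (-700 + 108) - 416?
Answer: -1/827561 ≈ -1.2084e-6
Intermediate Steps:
J = -1008 (J = -592 - 416 = -1008)
G(X, C) = (-16 + C + X)² (G(X, C) = ((-16 + C) + X)² = (-16 + C + X)²)
1/(G(635, J) - 978882) = 1/((-16 - 1008 + 635)² - 978882) = 1/((-389)² - 978882) = 1/(151321 - 978882) = 1/(-827561) = -1/827561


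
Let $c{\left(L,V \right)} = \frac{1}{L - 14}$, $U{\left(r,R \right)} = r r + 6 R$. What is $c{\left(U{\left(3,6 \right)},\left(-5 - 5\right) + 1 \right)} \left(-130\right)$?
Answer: $- \frac{130}{31} \approx -4.1936$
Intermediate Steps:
$U{\left(r,R \right)} = r^{2} + 6 R$
$c{\left(L,V \right)} = \frac{1}{-14 + L}$
$c{\left(U{\left(3,6 \right)},\left(-5 - 5\right) + 1 \right)} \left(-130\right) = \frac{1}{-14 + \left(3^{2} + 6 \cdot 6\right)} \left(-130\right) = \frac{1}{-14 + \left(9 + 36\right)} \left(-130\right) = \frac{1}{-14 + 45} \left(-130\right) = \frac{1}{31} \left(-130\right) = - \frac{130}{31}$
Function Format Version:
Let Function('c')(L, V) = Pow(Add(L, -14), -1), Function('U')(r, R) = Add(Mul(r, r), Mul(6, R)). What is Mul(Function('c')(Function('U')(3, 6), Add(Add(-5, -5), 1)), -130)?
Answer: Rational(-130, 31) ≈ -4.1936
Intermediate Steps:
Function('U')(r, R) = Add(Pow(r, 2), Mul(6, R))
Function('c')(L, V) = Pow(Add(-14, L), -1)
Mul(Function('c')(Function('U')(3, 6), Add(Add(-5, -5), 1)), -130) = Mul(Pow(Add(-14, Add(Pow(3, 2), Mul(6, 6))), -1), -130) = Mul(Pow(Add(-14, Add(9, 36)), -1), -130) = Mul(Pow(Add(-14, 45), -1), -130) = Mul(Pow(31, -1), -130) = Mul(Rational(1, 31), -130) = Rational(-130, 31)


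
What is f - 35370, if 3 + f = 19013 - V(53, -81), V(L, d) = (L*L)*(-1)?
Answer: -13551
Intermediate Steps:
V(L, d) = -L² (V(L, d) = L²*(-1) = -L²)
f = 21819 (f = -3 + (19013 - (-1)*53²) = -3 + (19013 - (-1)*2809) = -3 + (19013 - 1*(-2809)) = -3 + (19013 + 2809) = -3 + 21822 = 21819)
f - 35370 = 21819 - 35370 = -13551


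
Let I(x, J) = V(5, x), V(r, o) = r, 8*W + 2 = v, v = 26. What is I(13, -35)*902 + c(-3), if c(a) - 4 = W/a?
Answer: 4513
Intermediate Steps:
W = 3 (W = -¼ + (⅛)*26 = -¼ + 13/4 = 3)
I(x, J) = 5
c(a) = 4 + 3/a
I(13, -35)*902 + c(-3) = 5*902 + (4 + 3/(-3)) = 4510 + (4 + 3*(-⅓)) = 4510 + (4 - 1) = 4510 + 3 = 4513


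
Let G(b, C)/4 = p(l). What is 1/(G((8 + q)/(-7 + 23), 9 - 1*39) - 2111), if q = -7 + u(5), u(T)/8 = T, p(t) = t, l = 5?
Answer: -1/2091 ≈ -0.00047824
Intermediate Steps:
u(T) = 8*T
q = 33 (q = -7 + 8*5 = -7 + 40 = 33)
G(b, C) = 20 (G(b, C) = 4*5 = 20)
1/(G((8 + q)/(-7 + 23), 9 - 1*39) - 2111) = 1/(20 - 2111) = 1/(-2091) = -1/2091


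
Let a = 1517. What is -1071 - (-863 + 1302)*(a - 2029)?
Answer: 223697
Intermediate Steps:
-1071 - (-863 + 1302)*(a - 2029) = -1071 - (-863 + 1302)*(1517 - 2029) = -1071 - 439*(-512) = -1071 - 1*(-224768) = -1071 + 224768 = 223697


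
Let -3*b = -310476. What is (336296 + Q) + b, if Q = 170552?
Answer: 610340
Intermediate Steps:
b = 103492 (b = -⅓*(-310476) = 103492)
(336296 + Q) + b = (336296 + 170552) + 103492 = 506848 + 103492 = 610340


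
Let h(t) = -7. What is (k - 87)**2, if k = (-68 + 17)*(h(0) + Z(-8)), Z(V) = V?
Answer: 459684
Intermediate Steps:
k = 765 (k = (-68 + 17)*(-7 - 8) = -51*(-15) = 765)
(k - 87)**2 = (765 - 87)**2 = 678**2 = 459684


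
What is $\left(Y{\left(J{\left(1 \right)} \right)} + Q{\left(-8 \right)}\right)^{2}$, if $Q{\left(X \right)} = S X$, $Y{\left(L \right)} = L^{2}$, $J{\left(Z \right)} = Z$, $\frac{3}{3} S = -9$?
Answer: $5329$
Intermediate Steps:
$S = -9$
$Q{\left(X \right)} = - 9 X$
$\left(Y{\left(J{\left(1 \right)} \right)} + Q{\left(-8 \right)}\right)^{2} = \left(1^{2} - -72\right)^{2} = \left(1 + 72\right)^{2} = 73^{2} = 5329$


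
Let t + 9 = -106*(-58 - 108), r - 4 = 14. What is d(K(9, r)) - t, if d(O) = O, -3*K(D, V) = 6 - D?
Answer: -17586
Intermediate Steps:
r = 18 (r = 4 + 14 = 18)
K(D, V) = -2 + D/3 (K(D, V) = -(6 - D)/3 = -2 + D/3)
t = 17587 (t = -9 - 106*(-58 - 108) = -9 - 106*(-166) = -9 + 17596 = 17587)
d(K(9, r)) - t = (-2 + (⅓)*9) - 1*17587 = (-2 + 3) - 17587 = 1 - 17587 = -17586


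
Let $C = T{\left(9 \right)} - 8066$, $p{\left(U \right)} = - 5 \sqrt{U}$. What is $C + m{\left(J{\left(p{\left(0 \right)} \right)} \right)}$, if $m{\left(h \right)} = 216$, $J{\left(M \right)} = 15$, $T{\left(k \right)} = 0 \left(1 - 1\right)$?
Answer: $-7850$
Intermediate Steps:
$T{\left(k \right)} = 0$ ($T{\left(k \right)} = 0 \cdot 0 = 0$)
$C = -8066$ ($C = 0 - 8066 = -8066$)
$C + m{\left(J{\left(p{\left(0 \right)} \right)} \right)} = -8066 + 216 = -7850$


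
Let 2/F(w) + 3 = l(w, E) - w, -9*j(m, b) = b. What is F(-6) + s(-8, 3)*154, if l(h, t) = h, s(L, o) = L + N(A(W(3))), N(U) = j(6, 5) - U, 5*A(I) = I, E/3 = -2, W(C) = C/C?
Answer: -60706/45 ≈ -1349.0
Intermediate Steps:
W(C) = 1
j(m, b) = -b/9
E = -6 (E = 3*(-2) = -6)
A(I) = I/5
N(U) = -5/9 - U (N(U) = -⅑*5 - U = -5/9 - U)
s(L, o) = -34/45 + L (s(L, o) = L + (-5/9 - 1/5) = L + (-5/9 - 1*⅕) = L + (-5/9 - ⅕) = L - 34/45 = -34/45 + L)
F(w) = -⅔ (F(w) = 2/(-3 + (w - w)) = 2/(-3 + 0) = 2/(-3) = 2*(-⅓) = -⅔)
F(-6) + s(-8, 3)*154 = -⅔ + (-34/45 - 8)*154 = -⅔ - 394/45*154 = -⅔ - 60676/45 = -60706/45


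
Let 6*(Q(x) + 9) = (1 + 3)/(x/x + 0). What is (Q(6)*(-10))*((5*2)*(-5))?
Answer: -12500/3 ≈ -4166.7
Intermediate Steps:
Q(x) = -25/3 (Q(x) = -9 + ((1 + 3)/(x/x + 0))/6 = -9 + (4/(1 + 0))/6 = -9 + (4/1)/6 = -9 + (4*1)/6 = -9 + (⅙)*4 = -9 + ⅔ = -25/3)
(Q(6)*(-10))*((5*2)*(-5)) = (-25/3*(-10))*((5*2)*(-5)) = 250*(10*(-5))/3 = (250/3)*(-50) = -12500/3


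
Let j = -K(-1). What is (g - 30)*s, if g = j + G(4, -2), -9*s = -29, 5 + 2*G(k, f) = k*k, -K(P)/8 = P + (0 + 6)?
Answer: 899/18 ≈ 49.944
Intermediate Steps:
K(P) = -48 - 8*P (K(P) = -8*(P + (0 + 6)) = -8*(P + 6) = -8*(6 + P) = -48 - 8*P)
G(k, f) = -5/2 + k²/2 (G(k, f) = -5/2 + (k*k)/2 = -5/2 + k²/2)
s = 29/9 (s = -⅑*(-29) = 29/9 ≈ 3.2222)
j = 40 (j = -(-48 - 8*(-1)) = -(-48 + 8) = -1*(-40) = 40)
g = 91/2 (g = 40 + (-5/2 + (½)*4²) = 40 + (-5/2 + (½)*16) = 40 + (-5/2 + 8) = 40 + 11/2 = 91/2 ≈ 45.500)
(g - 30)*s = (91/2 - 30)*(29/9) = (31/2)*(29/9) = 899/18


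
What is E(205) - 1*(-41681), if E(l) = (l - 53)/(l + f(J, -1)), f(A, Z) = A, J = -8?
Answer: 8211309/197 ≈ 41682.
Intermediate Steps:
E(l) = (-53 + l)/(-8 + l) (E(l) = (l - 53)/(l - 8) = (-53 + l)/(-8 + l))
E(205) - 1*(-41681) = (-53 + 205)/(-8 + 205) - 1*(-41681) = 152/197 + 41681 = 8211309/197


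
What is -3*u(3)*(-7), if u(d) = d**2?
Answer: 189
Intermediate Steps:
-3*u(3)*(-7) = -3*3**2*(-7) = -3*9*(-7) = -27*(-7) = 189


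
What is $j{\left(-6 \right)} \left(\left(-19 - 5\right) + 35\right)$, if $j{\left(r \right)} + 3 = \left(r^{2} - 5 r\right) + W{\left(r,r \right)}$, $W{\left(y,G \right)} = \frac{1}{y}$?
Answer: $\frac{4147}{6} \approx 691.17$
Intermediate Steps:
$j{\left(r \right)} = -3 + \frac{1}{r} + r^{2} - 5 r$ ($j{\left(r \right)} = -3 + \left(\left(r^{2} - 5 r\right) + \frac{1}{r}\right) = -3 + \left(\frac{1}{r} + r^{2} - 5 r\right) = -3 + \frac{1}{r} + r^{2} - 5 r$)
$j{\left(-6 \right)} \left(\left(-19 - 5\right) + 35\right) = \left(-3 + \frac{1}{-6} + \left(-6\right)^{2} - -30\right) \left(\left(-19 - 5\right) + 35\right) = \left(-3 - \frac{1}{6} + 36 + 30\right) \left(-24 + 35\right) = \frac{377}{6} \cdot 11 = \frac{4147}{6}$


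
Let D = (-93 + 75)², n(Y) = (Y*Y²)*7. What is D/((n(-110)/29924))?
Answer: -1211922/1164625 ≈ -1.0406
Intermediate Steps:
n(Y) = 7*Y³ (n(Y) = Y³*7 = 7*Y³)
D = 324 (D = (-18)² = 324)
D/((n(-110)/29924)) = 324/(((7*(-110)³)/29924)) = 324/(((7*(-1331000))*(1/29924))) = 324/((-9317000*1/29924)) = 324/(-2329250/7481) = 324*(-7481/2329250) = -1211922/1164625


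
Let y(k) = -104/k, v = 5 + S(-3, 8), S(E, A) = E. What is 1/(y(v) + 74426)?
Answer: 1/74374 ≈ 1.3446e-5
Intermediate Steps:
v = 2 (v = 5 - 3 = 2)
1/(y(v) + 74426) = 1/(-104/2 + 74426) = 1/(-104*½ + 74426) = 1/(-52 + 74426) = 1/74374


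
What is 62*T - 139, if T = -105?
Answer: -6649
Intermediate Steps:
62*T - 139 = 62*(-105) - 139 = -6510 - 139 = -6649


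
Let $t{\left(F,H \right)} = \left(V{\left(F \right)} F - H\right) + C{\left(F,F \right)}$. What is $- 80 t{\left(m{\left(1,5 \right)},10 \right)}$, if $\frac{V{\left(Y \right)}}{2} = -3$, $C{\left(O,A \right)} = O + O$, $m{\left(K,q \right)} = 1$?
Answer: $1120$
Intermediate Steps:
$C{\left(O,A \right)} = 2 O$
$V{\left(Y \right)} = -6$ ($V{\left(Y \right)} = 2 \left(-3\right) = -6$)
$t{\left(F,H \right)} = - H - 4 F$ ($t{\left(F,H \right)} = \left(- 6 F - H\right) + 2 F = \left(- H - 6 F\right) + 2 F = - H - 4 F$)
$- 80 t{\left(m{\left(1,5 \right)},10 \right)} = - 80 \left(\left(-1\right) 10 - 4\right) = - 80 \left(-10 - 4\right) = \left(-80\right) \left(-14\right) = 1120$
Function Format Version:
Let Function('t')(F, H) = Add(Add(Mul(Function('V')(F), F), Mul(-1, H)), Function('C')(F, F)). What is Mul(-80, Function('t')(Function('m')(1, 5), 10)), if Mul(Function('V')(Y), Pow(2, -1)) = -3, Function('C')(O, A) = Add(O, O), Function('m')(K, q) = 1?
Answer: 1120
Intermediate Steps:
Function('C')(O, A) = Mul(2, O)
Function('V')(Y) = -6 (Function('V')(Y) = Mul(2, -3) = -6)
Function('t')(F, H) = Add(Mul(-1, H), Mul(-4, F)) (Function('t')(F, H) = Add(Add(Mul(-6, F), Mul(-1, H)), Mul(2, F)) = Add(Add(Mul(-1, H), Mul(-6, F)), Mul(2, F)) = Add(Mul(-1, H), Mul(-4, F)))
Mul(-80, Function('t')(Function('m')(1, 5), 10)) = Mul(-80, Add(Mul(-1, 10), Mul(-4, 1))) = Mul(-80, Add(-10, -4)) = Mul(-80, -14) = 1120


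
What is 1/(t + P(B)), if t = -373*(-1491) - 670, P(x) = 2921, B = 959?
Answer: 1/558394 ≈ 1.7908e-6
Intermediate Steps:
t = 555473 (t = 556143 - 670 = 555473)
1/(t + P(B)) = 1/(555473 + 2921) = 1/558394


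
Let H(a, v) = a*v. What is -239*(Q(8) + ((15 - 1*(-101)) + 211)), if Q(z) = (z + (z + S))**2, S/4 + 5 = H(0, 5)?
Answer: -81977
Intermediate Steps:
S = -20 (S = -20 + 4*(0*5) = -20 + 4*0 = -20 + 0 = -20)
Q(z) = (-20 + 2*z)**2 (Q(z) = (z + (z - 20))**2 = (z + (-20 + z))**2 = (-20 + 2*z)**2)
-239*(Q(8) + ((15 - 1*(-101)) + 211)) = -239*(4*(-10 + 8)**2 + ((15 - 1*(-101)) + 211)) = -239*(4*(-2)**2 + ((15 + 101) + 211)) = -239*(4*4 + (116 + 211)) = -239*(16 + 327) = -239*343 = -81977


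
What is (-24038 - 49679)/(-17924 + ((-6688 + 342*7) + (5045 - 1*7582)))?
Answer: 73717/24755 ≈ 2.9779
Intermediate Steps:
(-24038 - 49679)/(-17924 + ((-6688 + 342*7) + (5045 - 1*7582))) = -73717/(-17924 + ((-6688 + 2394) + (5045 - 7582))) = -73717/(-17924 + (-4294 - 2537)) = -73717/(-17924 - 6831) = -73717/(-24755) = -73717*(-1/24755) = 73717/24755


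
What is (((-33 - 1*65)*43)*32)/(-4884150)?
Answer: 67424/2442075 ≈ 0.027609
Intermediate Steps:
(((-33 - 1*65)*43)*32)/(-4884150) = (((-33 - 65)*43)*32)*(-1/4884150) = (-98*43*32)*(-1/4884150) = -4214*32*(-1/4884150) = -134848*(-1/4884150) = 67424/2442075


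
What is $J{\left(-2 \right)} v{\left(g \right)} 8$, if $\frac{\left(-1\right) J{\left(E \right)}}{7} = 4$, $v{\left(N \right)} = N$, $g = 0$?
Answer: $0$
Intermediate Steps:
$J{\left(E \right)} = -28$ ($J{\left(E \right)} = \left(-7\right) 4 = -28$)
$J{\left(-2 \right)} v{\left(g \right)} 8 = \left(-28\right) 0 \cdot 8 = 0 \cdot 8 = 0$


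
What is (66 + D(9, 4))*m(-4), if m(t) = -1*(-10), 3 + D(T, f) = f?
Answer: 670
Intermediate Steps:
D(T, f) = -3 + f
m(t) = 10
(66 + D(9, 4))*m(-4) = (66 + (-3 + 4))*10 = (66 + 1)*10 = 67*10 = 670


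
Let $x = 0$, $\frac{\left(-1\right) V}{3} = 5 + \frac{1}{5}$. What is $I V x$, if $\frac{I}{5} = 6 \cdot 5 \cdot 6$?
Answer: $0$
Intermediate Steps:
$V = - \frac{78}{5}$ ($V = - 3 \left(5 + \frac{1}{5}\right) = \left(-3\right) \frac{26}{5} = - \frac{78}{5} \approx -15.6$)
$I = 900$ ($I = 5 \cdot 6 \cdot 5 \cdot 6 = 5 \cdot 30 \cdot 6 = 5 \cdot 180 = 900$)
$I V x = 900 \left(- \frac{78}{5}\right) 0 = \left(-14040\right) 0 = 0$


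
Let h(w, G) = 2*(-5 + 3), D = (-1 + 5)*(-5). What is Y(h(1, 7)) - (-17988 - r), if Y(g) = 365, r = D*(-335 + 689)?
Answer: 11273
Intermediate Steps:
D = -20 (D = 4*(-5) = -20)
h(w, G) = -4 (h(w, G) = 2*(-2) = -4)
r = -7080 (r = -20*(-335 + 689) = -20*354 = -7080)
Y(h(1, 7)) - (-17988 - r) = 365 - (-17988 - 1*(-7080)) = 365 - (-17988 + 7080) = 365 - 1*(-10908) = 365 + 10908 = 11273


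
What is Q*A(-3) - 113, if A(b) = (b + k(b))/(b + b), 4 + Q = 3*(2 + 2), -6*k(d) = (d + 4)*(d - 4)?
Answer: -995/9 ≈ -110.56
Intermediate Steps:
k(d) = -(-4 + d)*(4 + d)/6 (k(d) = -(d + 4)*(d - 4)/6 = -(4 + d)*(-4 + d)/6 = -(-4 + d)*(4 + d)/6)
Q = 8 (Q = -4 + 3*(2 + 2) = -4 + 3*4 = -4 + 12 = 8)
A(b) = (8/3 + b - b²/6)/(2*b) (A(b) = (b + (8/3 - b²/6))/(b + b) = (8/3 + b - b²/6)/((2*b)) = (1/(2*b))*(8/3 + b - b²/6) = (8/3 + b - b²/6)/(2*b))
Q*A(-3) - 113 = 8*((1/12)*(16 - 1*(-3)² + 6*(-3))/(-3)) - 113 = 8*((1/12)*(-⅓)*(16 - 1*9 - 18)) - 113 = 8*((1/12)*(-⅓)*(16 - 9 - 18)) - 113 = 8*((1/12)*(-⅓)*(-11)) - 113 = 8*(11/36) - 113 = 22/9 - 113 = -995/9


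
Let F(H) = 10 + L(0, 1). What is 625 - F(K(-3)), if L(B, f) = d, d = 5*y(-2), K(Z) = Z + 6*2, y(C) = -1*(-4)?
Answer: 595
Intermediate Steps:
y(C) = 4
K(Z) = 12 + Z (K(Z) = Z + 12 = 12 + Z)
d = 20 (d = 5*4 = 20)
L(B, f) = 20
F(H) = 30 (F(H) = 10 + 20 = 30)
625 - F(K(-3)) = 625 - 1*30 = 625 - 30 = 595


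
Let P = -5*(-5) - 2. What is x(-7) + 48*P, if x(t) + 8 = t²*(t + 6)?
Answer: 1047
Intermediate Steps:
x(t) = -8 + t²*(6 + t) (x(t) = -8 + t²*(t + 6) = -8 + t²*(6 + t))
P = 23 (P = 25 - 2 = 23)
x(-7) + 48*P = (-8 + (-7)³ + 6*(-7)²) + 48*23 = (-8 - 343 + 6*49) + 1104 = (-8 - 343 + 294) + 1104 = -57 + 1104 = 1047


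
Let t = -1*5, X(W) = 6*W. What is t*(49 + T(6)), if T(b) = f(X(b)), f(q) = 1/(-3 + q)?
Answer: -8090/33 ≈ -245.15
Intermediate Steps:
t = -5
T(b) = 1/(-3 + 6*b)
t*(49 + T(6)) = -5*(49 + 1/(3*(-1 + 2*6))) = -5*(49 + 1/(3*(-1 + 12))) = -5*(49 + (⅓)/11) = -5*(49 + (⅓)*(1/11)) = -5*(49 + 1/33) = -5*1618/33 = -8090/33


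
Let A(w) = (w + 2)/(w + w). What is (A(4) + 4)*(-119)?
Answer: -2261/4 ≈ -565.25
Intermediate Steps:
A(w) = (2 + w)/(2*w) (A(w) = (2 + w)/((2*w)) = (2 + w)*(1/(2*w)) = (2 + w)/(2*w))
(A(4) + 4)*(-119) = ((½)*(2 + 4)/4 + 4)*(-119) = ((½)*(¼)*6 + 4)*(-119) = (¾ + 4)*(-119) = (19/4)*(-119) = -2261/4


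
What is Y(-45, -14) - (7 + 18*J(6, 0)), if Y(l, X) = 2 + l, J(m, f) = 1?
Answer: -68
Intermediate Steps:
Y(-45, -14) - (7 + 18*J(6, 0)) = (2 - 45) - (7 + 18*1) = -43 - (7 + 18) = -43 - 1*25 = -43 - 25 = -68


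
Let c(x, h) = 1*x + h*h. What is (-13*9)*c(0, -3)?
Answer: -1053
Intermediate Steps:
c(x, h) = x + h²
(-13*9)*c(0, -3) = (-13*9)*(0 + (-3)²) = -117*(0 + 9) = -117*9 = -1053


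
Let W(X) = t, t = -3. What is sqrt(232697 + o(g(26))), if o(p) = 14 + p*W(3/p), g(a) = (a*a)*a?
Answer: sqrt(179983) ≈ 424.24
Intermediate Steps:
W(X) = -3
g(a) = a**3 (g(a) = a**2*a = a**3)
o(p) = 14 - 3*p (o(p) = 14 + p*(-3) = 14 - 3*p)
sqrt(232697 + o(g(26))) = sqrt(232697 + (14 - 3*26**3)) = sqrt(232697 + (14 - 3*17576)) = sqrt(232697 + (14 - 52728)) = sqrt(232697 - 52714) = sqrt(179983)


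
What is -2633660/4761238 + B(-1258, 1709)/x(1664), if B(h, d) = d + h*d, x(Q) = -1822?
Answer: 5111677419587/4337487818 ≈ 1178.5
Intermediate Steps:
B(h, d) = d + d*h
-2633660/4761238 + B(-1258, 1709)/x(1664) = -2633660/4761238 + (1709*(1 - 1258))/(-1822) = -2633660*1/4761238 + (1709*(-1257))*(-1/1822) = -1316830/2380619 - 2148213*(-1/1822) = -1316830/2380619 + 2148213/1822 = 5111677419587/4337487818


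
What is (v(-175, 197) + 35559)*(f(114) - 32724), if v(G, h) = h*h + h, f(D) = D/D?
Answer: -2439990495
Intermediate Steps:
f(D) = 1
v(G, h) = h + h**2 (v(G, h) = h**2 + h = h + h**2)
(v(-175, 197) + 35559)*(f(114) - 32724) = (197*(1 + 197) + 35559)*(1 - 32724) = (197*198 + 35559)*(-32723) = (39006 + 35559)*(-32723) = 74565*(-32723) = -2439990495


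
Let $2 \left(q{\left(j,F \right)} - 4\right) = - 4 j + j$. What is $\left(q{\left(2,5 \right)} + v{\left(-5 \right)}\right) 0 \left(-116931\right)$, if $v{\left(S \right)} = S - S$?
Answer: $0$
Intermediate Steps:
$v{\left(S \right)} = 0$
$q{\left(j,F \right)} = 4 - \frac{3 j}{2}$ ($q{\left(j,F \right)} = 4 + \frac{- 4 j + j}{2} = 4 + \frac{\left(-3\right) j}{2} = 4 - \frac{3 j}{2}$)
$\left(q{\left(2,5 \right)} + v{\left(-5 \right)}\right) 0 \left(-116931\right) = \left(\left(4 - 3\right) + 0\right) 0 \left(-116931\right) = \left(1 + 0\right) 0 \left(-116931\right) = 1 \cdot 0 \left(-116931\right) = 0 \left(-116931\right) = 0$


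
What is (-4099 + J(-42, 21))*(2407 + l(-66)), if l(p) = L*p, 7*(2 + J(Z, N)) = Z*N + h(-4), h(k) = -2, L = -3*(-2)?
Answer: -59507501/7 ≈ -8.5011e+6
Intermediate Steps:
L = 6
J(Z, N) = -16/7 + N*Z/7 (J(Z, N) = -2 + (Z*N - 2)/7 = -2 + (N*Z - 2)/7 = -2 + (-2 + N*Z)/7 = -2 + (-2/7 + N*Z/7) = -16/7 + N*Z/7)
l(p) = 6*p
(-4099 + J(-42, 21))*(2407 + l(-66)) = (-4099 + (-16/7 + (⅐)*21*(-42)))*(2407 + 6*(-66)) = (-4099 + (-16/7 - 126))*(2407 - 396) = (-4099 - 898/7)*2011 = -29591/7*2011 = -59507501/7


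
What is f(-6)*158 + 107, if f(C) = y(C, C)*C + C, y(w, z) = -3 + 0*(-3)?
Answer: 2003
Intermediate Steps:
y(w, z) = -3 (y(w, z) = -3 + 0 = -3)
f(C) = -2*C (f(C) = -3*C + C = -2*C)
f(-6)*158 + 107 = -2*(-6)*158 + 107 = 12*158 + 107 = 1896 + 107 = 2003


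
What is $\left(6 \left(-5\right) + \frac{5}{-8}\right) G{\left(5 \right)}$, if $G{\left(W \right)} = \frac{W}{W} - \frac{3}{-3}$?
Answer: $- \frac{245}{4} \approx -61.25$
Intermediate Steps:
$G{\left(W \right)} = 2$ ($G{\left(W \right)} = 1 - -1 = 1 + 1 = 2$)
$\left(6 \left(-5\right) + \frac{5}{-8}\right) G{\left(5 \right)} = \left(6 \left(-5\right) + \frac{5}{-8}\right) 2 = \left(-30 + 5 \left(- \frac{1}{8}\right)\right) 2 = \left(-30 - \frac{5}{8}\right) 2 = \left(- \frac{245}{8}\right) 2 = - \frac{245}{4}$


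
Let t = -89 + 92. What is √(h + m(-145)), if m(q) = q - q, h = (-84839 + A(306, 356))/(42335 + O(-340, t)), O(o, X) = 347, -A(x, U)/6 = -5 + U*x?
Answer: 5*I*√1260698234/42682 ≈ 4.1594*I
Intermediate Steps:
t = 3
A(x, U) = 30 - 6*U*x (A(x, U) = -6*(-5 + U*x) = 30 - 6*U*x)
h = -738425/42682 (h = (-84839 + (30 - 6*356*306))/(42335 + 347) = (-84839 + (30 - 653616))/42682 = (-84839 - 653586)*(1/42682) = -738425*1/42682 = -738425/42682 ≈ -17.301)
m(q) = 0
√(h + m(-145)) = √(-738425/42682 + 0) = √(-738425/42682) = 5*I*√1260698234/42682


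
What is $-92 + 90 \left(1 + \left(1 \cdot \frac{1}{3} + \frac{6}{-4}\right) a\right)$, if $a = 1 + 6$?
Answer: $-737$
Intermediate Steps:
$a = 7$
$-92 + 90 \left(1 + \left(1 \cdot \frac{1}{3} + \frac{6}{-4}\right) a\right) = -92 + 90 \left(1 + \left(1 \cdot \frac{1}{3} + \frac{6}{-4}\right) 7\right) = -92 + 90 \left(1 + \left(1 \cdot \frac{1}{3} + 6 \left(- \frac{1}{4}\right)\right) 7\right) = -92 + 90 \left(1 + \left(\frac{1}{3} - \frac{3}{2}\right) 7\right) = -92 + 90 \left(1 - \frac{49}{6}\right) = -92 + 90 \left(- \frac{43}{6}\right) = -92 - 645 = -737$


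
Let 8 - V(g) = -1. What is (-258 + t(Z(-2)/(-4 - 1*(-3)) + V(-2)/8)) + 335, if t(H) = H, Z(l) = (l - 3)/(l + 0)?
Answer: 605/8 ≈ 75.625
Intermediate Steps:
V(g) = 9 (V(g) = 8 - 1*(-1) = 8 + 1 = 9)
Z(l) = (-3 + l)/l
(-258 + t(Z(-2)/(-4 - 1*(-3)) + V(-2)/8)) + 335 = (-258 + (((-3 - 2)/(-2))/(-4 - 1*(-3)) + 9/8)) + 335 = (-258 + ((-1/2*(-5))/(-4 + 3) + 9*(1/8))) + 335 = (-258 + ((5/2)/(-1) + 9/8)) + 335 = (-258 + ((5/2)*(-1) + 9/8)) + 335 = (-258 + (-5/2 + 9/8)) + 335 = (-258 - 11/8) + 335 = -2075/8 + 335 = 605/8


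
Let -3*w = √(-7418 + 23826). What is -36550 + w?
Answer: -36550 - 2*√4102/3 ≈ -36593.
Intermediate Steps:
w = -2*√4102/3 (w = -√(-7418 + 23826)/3 = -2*√4102/3 ≈ -42.698)
-36550 + w = -36550 - 2*√4102/3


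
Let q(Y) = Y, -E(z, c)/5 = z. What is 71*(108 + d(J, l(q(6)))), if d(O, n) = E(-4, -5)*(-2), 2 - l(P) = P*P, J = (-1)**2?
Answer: 4828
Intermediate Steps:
E(z, c) = -5*z
J = 1
l(P) = 2 - P**2 (l(P) = 2 - P*P = 2 - P**2)
d(O, n) = -40 (d(O, n) = -5*(-4)*(-2) = 20*(-2) = -40)
71*(108 + d(J, l(q(6)))) = 71*(108 - 40) = 71*68 = 4828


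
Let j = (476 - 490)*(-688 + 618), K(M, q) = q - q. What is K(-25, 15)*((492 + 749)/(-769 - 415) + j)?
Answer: 0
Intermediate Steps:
K(M, q) = 0
j = 980 (j = -14*(-70) = 980)
K(-25, 15)*((492 + 749)/(-769 - 415) + j) = 0*((492 + 749)/(-769 - 415) + 980) = 0*(1241/(-1184) + 980) = 0*(1241*(-1/1184) + 980) = 0*(-1241/1184 + 980) = 0*(1159079/1184) = 0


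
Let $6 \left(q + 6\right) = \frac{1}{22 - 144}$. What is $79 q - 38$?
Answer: $- \frac{374863}{732} \approx -512.11$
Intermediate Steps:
$q = - \frac{4393}{732}$ ($q = -6 + \frac{1}{6 \left(22 - 144\right)} = -6 + \frac{1}{6 \left(-122\right)} = -6 + \frac{1}{6} \left(- \frac{1}{122}\right) = -6 - \frac{1}{732} = - \frac{4393}{732} \approx -6.0014$)
$79 q - 38 = 79 \left(- \frac{4393}{732}\right) - 38 = - \frac{347047}{732} - 38 = - \frac{374863}{732}$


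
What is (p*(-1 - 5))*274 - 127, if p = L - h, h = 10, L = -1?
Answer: 17957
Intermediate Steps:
p = -11 (p = -1 - 1*10 = -1 - 10 = -11)
(p*(-1 - 5))*274 - 127 = -11*(-1 - 5)*274 - 127 = -11*(-6)*274 - 127 = 66*274 - 127 = 18084 - 127 = 17957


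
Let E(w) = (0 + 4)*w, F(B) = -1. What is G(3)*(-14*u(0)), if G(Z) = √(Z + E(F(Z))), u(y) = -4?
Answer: 56*I ≈ 56.0*I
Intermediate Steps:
E(w) = 4*w
G(Z) = √(-4 + Z) (G(Z) = √(Z + 4*(-1)) = √(Z - 4) = √(-4 + Z))
G(3)*(-14*u(0)) = √(-4 + 3)*(-14*(-4)) = √(-1)*56 = I*56 = 56*I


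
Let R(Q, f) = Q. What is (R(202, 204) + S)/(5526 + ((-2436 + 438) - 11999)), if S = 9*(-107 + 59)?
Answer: 230/8471 ≈ 0.027151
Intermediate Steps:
S = -432 (S = 9*(-48) = -432)
(R(202, 204) + S)/(5526 + ((-2436 + 438) - 11999)) = (202 - 432)/(5526 + ((-2436 + 438) - 11999)) = -230/(5526 + (-1998 - 11999)) = -230/(5526 - 13997) = -230/(-8471) = -230*(-1/8471) = 230/8471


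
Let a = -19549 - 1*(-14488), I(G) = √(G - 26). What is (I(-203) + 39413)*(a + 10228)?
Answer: 203646971 + 5167*I*√229 ≈ 2.0365e+8 + 78191.0*I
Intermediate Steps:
I(G) = √(-26 + G)
a = -5061 (a = -19549 + 14488 = -5061)
(I(-203) + 39413)*(a + 10228) = (√(-26 - 203) + 39413)*(-5061 + 10228) = (√(-229) + 39413)*5167 = (I*√229 + 39413)*5167 = (39413 + I*√229)*5167 = 203646971 + 5167*I*√229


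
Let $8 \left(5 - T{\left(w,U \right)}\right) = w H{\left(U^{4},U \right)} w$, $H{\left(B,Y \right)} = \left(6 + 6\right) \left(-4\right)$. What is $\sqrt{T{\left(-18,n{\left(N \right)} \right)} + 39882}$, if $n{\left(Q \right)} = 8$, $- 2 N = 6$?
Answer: $\sqrt{41831} \approx 204.53$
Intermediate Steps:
$N = -3$ ($N = \left(- \frac{1}{2}\right) 6 = -3$)
$H{\left(B,Y \right)} = -48$ ($H{\left(B,Y \right)} = 12 \left(-4\right) = -48$)
$T{\left(w,U \right)} = 5 + 6 w^{2}$ ($T{\left(w,U \right)} = 5 - \frac{w \left(-48\right) w}{8} = 5 - \frac{- 48 w w}{8} = 5 - \frac{\left(-48\right) w^{2}}{8} = 5 + 6 w^{2}$)
$\sqrt{T{\left(-18,n{\left(N \right)} \right)} + 39882} = \sqrt{\left(5 + 6 \left(-18\right)^{2}\right) + 39882} = \sqrt{\left(5 + 6 \cdot 324\right) + 39882} = \sqrt{\left(5 + 1944\right) + 39882} = \sqrt{1949 + 39882} = \sqrt{41831}$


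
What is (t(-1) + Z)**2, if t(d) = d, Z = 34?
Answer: 1089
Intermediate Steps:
(t(-1) + Z)**2 = (-1 + 34)**2 = 33**2 = 1089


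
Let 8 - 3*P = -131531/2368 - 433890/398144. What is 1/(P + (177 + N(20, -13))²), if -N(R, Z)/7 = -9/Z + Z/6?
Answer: 22406349888/786698584945907 ≈ 2.8482e-5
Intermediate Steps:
N(R, Z) = 63/Z - 7*Z/6 (N(R, Z) = -7*(-9/Z + Z/6) = 63/Z - 7*Z/6)
P = 952158905/44193984 (P = 8/3 - (-131531/2368 - 433890/398144)/3 = 8/3 - (-131531*1/2368 - 433890*1/398144)/3 = 8/3 - (-131531/2368 - 216945/199072)/3 = 8/3 - ⅓*(-834308281/14731328) = 8/3 + 834308281/44193984 = 952158905/44193984 ≈ 21.545)
1/(P + (177 + N(20, -13))²) = 1/(952158905/44193984 + (177 + (63/(-13) - 7/6*(-13)))²) = 1/(952158905/44193984 + (177 + (63*(-1/13) + 91/6))²) = 1/(952158905/44193984 + (177 + (-63/13 + 91/6))²) = 1/(952158905/44193984 + (177 + 805/78)²) = 1/(952158905/44193984 + (14611/78)²) = 1/(952158905/44193984 + 213481321/6084) = 1/(786698584945907/22406349888) = 22406349888/786698584945907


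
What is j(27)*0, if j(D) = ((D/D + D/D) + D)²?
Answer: 0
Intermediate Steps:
j(D) = (2 + D)² (j(D) = ((1 + 1) + D)² = (2 + D)²)
j(27)*0 = (2 + 27)²*0 = 29²*0 = 841*0 = 0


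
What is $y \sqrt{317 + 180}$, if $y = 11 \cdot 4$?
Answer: $44 \sqrt{497} \approx 980.91$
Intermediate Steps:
$y = 44$
$y \sqrt{317 + 180} = 44 \sqrt{317 + 180} = 44 \sqrt{497}$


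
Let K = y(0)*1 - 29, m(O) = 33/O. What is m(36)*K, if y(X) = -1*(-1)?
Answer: -77/3 ≈ -25.667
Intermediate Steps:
y(X) = 1
K = -28 (K = 1*1 - 29 = 1 - 29 = -28)
m(36)*K = (33/36)*(-28) = (33*(1/36))*(-28) = (11/12)*(-28) = -77/3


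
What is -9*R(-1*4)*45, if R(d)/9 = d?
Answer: 14580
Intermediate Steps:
R(d) = 9*d
-9*R(-1*4)*45 = -81*(-1*4)*45 = -81*(-4)*45 = -9*(-36)*45 = 324*45 = 14580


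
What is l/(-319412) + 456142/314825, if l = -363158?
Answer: 130014222927/50279441450 ≈ 2.5858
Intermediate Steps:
l/(-319412) + 456142/314825 = -363158/(-319412) + 456142/314825 = -363158*(-1/319412) + 456142*(1/314825) = 181579/159706 + 456142/314825 = 130014222927/50279441450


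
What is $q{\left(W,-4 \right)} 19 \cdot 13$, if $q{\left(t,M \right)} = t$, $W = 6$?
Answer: $1482$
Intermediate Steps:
$q{\left(W,-4 \right)} 19 \cdot 13 = 6 \cdot 19 \cdot 13 = 114 \cdot 13 = 1482$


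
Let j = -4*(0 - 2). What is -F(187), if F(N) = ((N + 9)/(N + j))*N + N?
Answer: -73117/195 ≈ -374.96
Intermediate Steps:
j = 8 (j = -4*(-2) = 8)
F(N) = N + N*(9 + N)/(8 + N) (F(N) = ((N + 9)/(N + 8))*N + N = ((9 + N)/(8 + N))*N + N = N*(9 + N)/(8 + N) + N = N + N*(9 + N)/(8 + N))
-F(187) = -187*(17 + 2*187)/(8 + 187) = -187*(17 + 374)/195 = -187*391/195 = -1*73117/195 = -73117/195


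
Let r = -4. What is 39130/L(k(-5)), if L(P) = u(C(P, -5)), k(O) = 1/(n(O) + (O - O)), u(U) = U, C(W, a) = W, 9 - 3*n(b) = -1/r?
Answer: 684775/6 ≈ 1.1413e+5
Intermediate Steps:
n(b) = 35/12 (n(b) = 3 - (-1)/(3*(-4)) = 3 - (-1)*(-1)/(3*4) = 3 - ⅓*¼ = 3 - 1/12 = 35/12)
k(O) = 12/35 (k(O) = 1/(35/12 + (O - O)) = 1/(35/12 + 0) = 1/(35/12) = 12/35)
L(P) = P
39130/L(k(-5)) = 39130/(12/35) = 39130*(35/12) = 684775/6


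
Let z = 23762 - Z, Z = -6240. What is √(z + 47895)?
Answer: √77897 ≈ 279.10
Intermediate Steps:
z = 30002 (z = 23762 - 1*(-6240) = 23762 + 6240 = 30002)
√(z + 47895) = √(30002 + 47895) = √77897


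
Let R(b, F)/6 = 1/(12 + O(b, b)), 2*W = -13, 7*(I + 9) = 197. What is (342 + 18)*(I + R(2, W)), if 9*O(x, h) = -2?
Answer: 2624760/371 ≈ 7074.8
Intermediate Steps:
I = 134/7 (I = -9 + (1/7)*197 = -9 + 197/7 = 134/7 ≈ 19.143)
W = -13/2 (W = (1/2)*(-13) = -13/2 ≈ -6.5000)
O(x, h) = -2/9 (O(x, h) = (1/9)*(-2) = -2/9)
R(b, F) = 27/53 (R(b, F) = 6/(12 - 2/9) = 6/(106/9) = 6*(9/106) = 27/53)
(342 + 18)*(I + R(2, W)) = (342 + 18)*(134/7 + 27/53) = 360*(7291/371) = 2624760/371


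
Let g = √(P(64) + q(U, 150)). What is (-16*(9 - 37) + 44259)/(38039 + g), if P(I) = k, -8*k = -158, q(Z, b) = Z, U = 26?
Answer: 6802438292/5787861901 - 89414*√183/5787861901 ≈ 1.1751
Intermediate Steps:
k = 79/4 (k = -⅛*(-158) = 79/4 ≈ 19.750)
P(I) = 79/4
g = √183/2 (g = √(79/4 + 26) = √(183/4) = √183/2 ≈ 6.7639)
(-16*(9 - 37) + 44259)/(38039 + g) = (-16*(9 - 37) + 44259)/(38039 + √183/2) = (-16*(-28) + 44259)/(38039 + √183/2) = (448 + 44259)/(38039 + √183/2) = 44707/(38039 + √183/2)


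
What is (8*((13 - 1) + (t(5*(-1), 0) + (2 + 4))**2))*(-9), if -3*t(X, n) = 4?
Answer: -2432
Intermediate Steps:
t(X, n) = -4/3 (t(X, n) = -1/3*4 = -4/3)
(8*((13 - 1) + (t(5*(-1), 0) + (2 + 4))**2))*(-9) = (8*((13 - 1) + (-4/3 + (2 + 4))**2))*(-9) = (8*(12 + (-4/3 + 6)**2))*(-9) = (8*(12 + (14/3)**2))*(-9) = (8*(12 + 196/9))*(-9) = (8*(304/9))*(-9) = (2432/9)*(-9) = -2432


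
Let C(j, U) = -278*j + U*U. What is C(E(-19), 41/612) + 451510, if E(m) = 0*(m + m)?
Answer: 169110363121/374544 ≈ 4.5151e+5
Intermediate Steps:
E(m) = 0 (E(m) = 0*(2*m) = 0)
C(j, U) = U² - 278*j (C(j, U) = -278*j + U² = U² - 278*j)
C(E(-19), 41/612) + 451510 = ((41/612)² - 278*0) + 451510 = ((41*(1/612))² + 0) + 451510 = ((41/612)² + 0) + 451510 = (1681/374544 + 0) + 451510 = 1681/374544 + 451510 = 169110363121/374544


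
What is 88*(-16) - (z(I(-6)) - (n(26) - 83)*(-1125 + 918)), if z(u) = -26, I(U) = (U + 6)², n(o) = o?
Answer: 10417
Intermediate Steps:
I(U) = (6 + U)²
88*(-16) - (z(I(-6)) - (n(26) - 83)*(-1125 + 918)) = 88*(-16) - (-26 - (26 - 83)*(-1125 + 918)) = -1408 - (-26 - (-57)*(-207)) = -1408 - (-26 - 1*11799) = -1408 - (-26 - 11799) = -1408 - 1*(-11825) = -1408 + 11825 = 10417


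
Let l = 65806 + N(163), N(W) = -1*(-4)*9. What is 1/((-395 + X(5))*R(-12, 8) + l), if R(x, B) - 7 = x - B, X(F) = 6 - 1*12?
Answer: 1/71055 ≈ 1.4074e-5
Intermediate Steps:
X(F) = -6 (X(F) = 6 - 12 = -6)
R(x, B) = 7 + x - B (R(x, B) = 7 + (x - B) = 7 + x - B)
N(W) = 36 (N(W) = 4*9 = 36)
l = 65842 (l = 65806 + 36 = 65842)
1/((-395 + X(5))*R(-12, 8) + l) = 1/((-395 - 6)*(7 - 12 - 1*8) + 65842) = 1/(-401*(7 - 12 - 8) + 65842) = 1/(-401*(-13) + 65842) = 1/(5213 + 65842) = 1/71055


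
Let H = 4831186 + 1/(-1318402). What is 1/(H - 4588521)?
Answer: 1318402/319930021329 ≈ 4.1209e-6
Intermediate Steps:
H = 6369445284771/1318402 (H = 4831186 - 1/1318402 = 6369445284771/1318402 ≈ 4.8312e+6)
1/(H - 4588521) = 1/(6369445284771/1318402 - 4588521) = 1/(319930021329/1318402) = 1318402/319930021329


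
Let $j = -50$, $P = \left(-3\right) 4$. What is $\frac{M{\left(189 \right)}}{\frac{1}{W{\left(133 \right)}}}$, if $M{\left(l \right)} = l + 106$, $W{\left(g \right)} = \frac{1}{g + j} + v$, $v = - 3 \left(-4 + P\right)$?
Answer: $\frac{1175575}{83} \approx 14164.0$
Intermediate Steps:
$P = -12$
$v = 48$ ($v = - 3 \left(-4 - 12\right) = \left(-3\right) \left(-16\right) = 48$)
$W{\left(g \right)} = 48 + \frac{1}{-50 + g}$ ($W{\left(g \right)} = \frac{1}{g - 50} + 48 = \frac{1}{-50 + g} + 48 = 48 + \frac{1}{-50 + g}$)
$M{\left(l \right)} = 106 + l$
$\frac{M{\left(189 \right)}}{\frac{1}{W{\left(133 \right)}}} = \frac{106 + 189}{\frac{1}{\frac{1}{-50 + 133} \left(-2399 + 48 \cdot 133\right)}} = \frac{295}{\frac{1}{\frac{1}{83} \left(-2399 + 6384\right)}} = \frac{295}{\frac{1}{\frac{1}{83} \cdot 3985}} = \frac{295}{\frac{1}{\frac{3985}{83}}} = \frac{295}{\frac{83}{3985}} = 295 \cdot \frac{3985}{83} = \frac{1175575}{83}$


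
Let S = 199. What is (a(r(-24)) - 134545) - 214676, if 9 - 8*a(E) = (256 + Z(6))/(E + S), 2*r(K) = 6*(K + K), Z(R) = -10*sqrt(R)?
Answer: -153657001/440 + sqrt(6)/44 ≈ -3.4922e+5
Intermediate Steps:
r(K) = 6*K (r(K) = (6*(K + K))/2 = (6*(2*K))/2 = (12*K)/2 = 6*K)
a(E) = 9/8 - (256 - 10*sqrt(6))/(8*(199 + E)) (a(E) = 9/8 - (256 - 10*sqrt(6))/(8*(E + 199)) = 9/8 - (256 - 10*sqrt(6))/(8*(199 + E)))
(a(r(-24)) - 134545) - 214676 = ((1535 + 9*(6*(-24)) + 10*sqrt(6))/(8*(199 + 6*(-24))) - 134545) - 214676 = ((1535 + 9*(-144) + 10*sqrt(6))/(8*(199 - 144)) - 134545) - 214676 = ((1/8)*(1535 - 1296 + 10*sqrt(6))/55 - 134545) - 214676 = ((1/8)*(1/55)*(239 + 10*sqrt(6)) - 134545) - 214676 = ((239/440 + sqrt(6)/44) - 134545) - 214676 = (-59199561/440 + sqrt(6)/44) - 214676 = -153657001/440 + sqrt(6)/44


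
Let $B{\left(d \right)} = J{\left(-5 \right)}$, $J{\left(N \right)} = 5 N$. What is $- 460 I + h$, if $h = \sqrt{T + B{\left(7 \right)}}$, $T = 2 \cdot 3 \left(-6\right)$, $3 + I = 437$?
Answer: $-199640 + i \sqrt{61} \approx -1.9964 \cdot 10^{5} + 7.8102 i$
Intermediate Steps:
$I = 434$ ($I = -3 + 437 = 434$)
$B{\left(d \right)} = -25$ ($B{\left(d \right)} = 5 \left(-5\right) = -25$)
$T = -36$ ($T = 6 \left(-6\right) = -36$)
$h = i \sqrt{61}$ ($h = \sqrt{-36 - 25} = \sqrt{-61} = i \sqrt{61} \approx 7.8102 i$)
$- 460 I + h = \left(-460\right) 434 + i \sqrt{61} = -199640 + i \sqrt{61}$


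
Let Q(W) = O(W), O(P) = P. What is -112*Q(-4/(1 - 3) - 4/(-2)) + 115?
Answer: -333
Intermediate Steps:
Q(W) = W
-112*Q(-4/(1 - 3) - 4/(-2)) + 115 = -112*(-4/(1 - 3) - 4/(-2)) + 115 = -112*(-4/(-2) - 4*(-1/2)) + 115 = -112*(-4*(-1/2) + 2) + 115 = -112*(2 + 2) + 115 = -112*4 + 115 = -448 + 115 = -333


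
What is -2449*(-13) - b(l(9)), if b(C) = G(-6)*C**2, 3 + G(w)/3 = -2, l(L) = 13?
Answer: 34372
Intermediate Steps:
G(w) = -15 (G(w) = -9 + 3*(-2) = -9 - 6 = -15)
b(C) = -15*C**2
-2449*(-13) - b(l(9)) = -2449*(-13) - (-15)*13**2 = 31837 - (-15)*169 = 31837 - 1*(-2535) = 31837 + 2535 = 34372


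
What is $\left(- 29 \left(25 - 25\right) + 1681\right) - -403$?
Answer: $2084$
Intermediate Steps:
$\left(- 29 \left(25 - 25\right) + 1681\right) - -403 = \left(\left(-29\right) 0 + 1681\right) + 403 = \left(0 + 1681\right) + 403 = 1681 + 403 = 2084$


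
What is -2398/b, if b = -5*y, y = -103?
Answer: -2398/515 ≈ -4.6563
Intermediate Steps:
b = 515 (b = -5*(-103) = 515)
-2398/b = -2398/515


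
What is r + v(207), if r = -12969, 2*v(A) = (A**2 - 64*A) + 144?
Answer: 3807/2 ≈ 1903.5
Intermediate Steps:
v(A) = 72 + A**2/2 - 32*A (v(A) = ((A**2 - 64*A) + 144)/2 = (144 + A**2 - 64*A)/2 = 72 + A**2/2 - 32*A)
r + v(207) = -12969 + (72 + (1/2)*207**2 - 32*207) = -12969 + (72 + (1/2)*42849 - 6624) = -12969 + (72 + 42849/2 - 6624) = -12969 + 29745/2 = 3807/2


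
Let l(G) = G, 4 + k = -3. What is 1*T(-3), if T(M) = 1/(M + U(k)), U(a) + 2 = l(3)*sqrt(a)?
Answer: -5/88 - 3*I*sqrt(7)/88 ≈ -0.056818 - 0.090196*I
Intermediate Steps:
k = -7 (k = -4 - 3 = -7)
U(a) = -2 + 3*sqrt(a)
T(M) = 1/(-2 + M + 3*I*sqrt(7)) (T(M) = 1/(M + (-2 + 3*sqrt(-7))) = 1/(M + (-2 + 3*(I*sqrt(7)))) = 1/(M + (-2 + 3*I*sqrt(7))) = 1/(-2 + M + 3*I*sqrt(7)))
1*T(-3) = 1/(-2 - 3 + 3*I*sqrt(7)) = 1/(-5 + 3*I*sqrt(7))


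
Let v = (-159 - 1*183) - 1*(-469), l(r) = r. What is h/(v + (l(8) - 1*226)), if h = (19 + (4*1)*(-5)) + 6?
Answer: -5/91 ≈ -0.054945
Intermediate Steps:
v = 127 (v = (-159 - 183) + 469 = -342 + 469 = 127)
h = 5 (h = (19 + 4*(-5)) + 6 = (19 - 20) + 6 = -1 + 6 = 5)
h/(v + (l(8) - 1*226)) = 5/(127 + (8 - 1*226)) = 5/(127 + (8 - 226)) = 5/(127 - 218) = 5/(-91) = 5*(-1/91) = -5/91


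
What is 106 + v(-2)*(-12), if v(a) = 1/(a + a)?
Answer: 109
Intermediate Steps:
v(a) = 1/(2*a)
106 + v(-2)*(-12) = 106 + ((½)/(-2))*(-12) = 106 + ((½)*(-½))*(-12) = 106 - ¼*(-12) = 106 + 3 = 109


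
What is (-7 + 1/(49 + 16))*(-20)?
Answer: 1816/13 ≈ 139.69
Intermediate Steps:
(-7 + 1/(49 + 16))*(-20) = (-7 + 1/65)*(-20) = -454/65*(-20) = 1816/13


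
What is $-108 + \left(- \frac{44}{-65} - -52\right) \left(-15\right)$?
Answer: $- \frac{11676}{13} \approx -898.15$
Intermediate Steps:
$-108 + \left(- \frac{44}{-65} - -52\right) \left(-15\right) = -108 + \left(\left(-44\right) \left(- \frac{1}{65}\right) + 52\right) \left(-15\right) = -108 + \left(\frac{44}{65} + 52\right) \left(-15\right) = -108 + \frac{3424}{65} \left(-15\right) = -108 - \frac{10272}{13} = - \frac{11676}{13}$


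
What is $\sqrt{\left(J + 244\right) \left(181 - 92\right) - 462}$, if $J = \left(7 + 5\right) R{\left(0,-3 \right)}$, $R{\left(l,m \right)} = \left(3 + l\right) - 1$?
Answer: $\sqrt{23390} \approx 152.94$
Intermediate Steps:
$R{\left(l,m \right)} = 2 + l$
$J = 24$ ($J = \left(7 + 5\right) \left(2 + 0\right) = 12 \cdot 2 = 24$)
$\sqrt{\left(J + 244\right) \left(181 - 92\right) - 462} = \sqrt{\left(24 + 244\right) \left(181 - 92\right) - 462} = \sqrt{268 \cdot 89 - 462} = \sqrt{23852 - 462} = \sqrt{23390}$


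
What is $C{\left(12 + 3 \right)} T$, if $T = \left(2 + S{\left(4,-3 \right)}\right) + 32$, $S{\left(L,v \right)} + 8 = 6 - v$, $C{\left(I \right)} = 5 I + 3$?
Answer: $2730$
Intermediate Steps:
$C{\left(I \right)} = 3 + 5 I$
$S{\left(L,v \right)} = -2 - v$ ($S{\left(L,v \right)} = -8 - \left(-6 + v\right) = -2 - v$)
$T = 35$ ($T = \left(2 - -1\right) + 32 = \left(2 + \left(-2 + 3\right)\right) + 32 = \left(2 + 1\right) + 32 = 3 + 32 = 35$)
$C{\left(12 + 3 \right)} T = \left(3 + 5 \left(12 + 3\right)\right) 35 = \left(3 + 5 \cdot 15\right) 35 = \left(3 + 75\right) 35 = 78 \cdot 35 = 2730$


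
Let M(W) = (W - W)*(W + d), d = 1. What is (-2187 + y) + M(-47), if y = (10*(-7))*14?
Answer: -3167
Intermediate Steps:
y = -980 (y = -70*14 = -980)
M(W) = 0 (M(W) = (W - W)*(W + 1) = 0*(1 + W) = 0)
(-2187 + y) + M(-47) = (-2187 - 980) + 0 = -3167 + 0 = -3167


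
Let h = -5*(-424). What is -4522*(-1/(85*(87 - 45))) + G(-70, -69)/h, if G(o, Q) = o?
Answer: 3923/3180 ≈ 1.2336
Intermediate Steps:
h = 2120
-4522*(-1/(85*(87 - 45))) + G(-70, -69)/h = -4522*(-1/(85*(87 - 45))) - 70/2120 = -4522/(42*(-85)) - 70*1/2120 = -4522/(-3570) - 7/212 = -4522*(-1/3570) - 7/212 = 19/15 - 7/212 = 3923/3180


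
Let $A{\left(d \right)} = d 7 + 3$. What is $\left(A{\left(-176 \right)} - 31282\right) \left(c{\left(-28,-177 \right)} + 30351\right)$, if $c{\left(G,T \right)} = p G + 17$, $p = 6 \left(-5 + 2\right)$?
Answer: $-1003679592$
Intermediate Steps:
$A{\left(d \right)} = 3 + 7 d$ ($A{\left(d \right)} = 7 d + 3 = 3 + 7 d$)
$p = -18$ ($p = 6 \left(-3\right) = -18$)
$c{\left(G,T \right)} = 17 - 18 G$ ($c{\left(G,T \right)} = - 18 G + 17 = 17 - 18 G$)
$\left(A{\left(-176 \right)} - 31282\right) \left(c{\left(-28,-177 \right)} + 30351\right) = \left(\left(3 + 7 \left(-176\right)\right) - 31282\right) \left(\left(17 - -504\right) + 30351\right) = \left(\left(3 - 1232\right) - 31282\right) \left(\left(17 + 504\right) + 30351\right) = \left(-1229 - 31282\right) \left(521 + 30351\right) = \left(-32511\right) 30872 = -1003679592$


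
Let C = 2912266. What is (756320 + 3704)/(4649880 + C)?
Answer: 380012/3781073 ≈ 0.10050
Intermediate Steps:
(756320 + 3704)/(4649880 + C) = (756320 + 3704)/(4649880 + 2912266) = 760024/7562146 = 760024*(1/7562146) = 380012/3781073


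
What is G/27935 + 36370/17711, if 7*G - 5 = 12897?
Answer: 7340478972/3463297495 ≈ 2.1195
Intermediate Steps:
G = 12902/7 (G = 5/7 + (⅐)*12897 = 5/7 + 12897/7 = 12902/7 ≈ 1843.1)
G/27935 + 36370/17711 = (12902/7)/27935 + 36370/17711 = (12902/7)*(1/27935) + 36370*(1/17711) = 12902/195545 + 36370/17711 = 7340478972/3463297495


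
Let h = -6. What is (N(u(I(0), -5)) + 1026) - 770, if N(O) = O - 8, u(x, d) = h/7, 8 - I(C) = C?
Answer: 1730/7 ≈ 247.14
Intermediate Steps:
I(C) = 8 - C
u(x, d) = -6/7
N(O) = -8 + O
(N(u(I(0), -5)) + 1026) - 770 = ((-8 - 6/7) + 1026) - 770 = (-62/7 + 1026) - 770 = 7120/7 - 770 = 1730/7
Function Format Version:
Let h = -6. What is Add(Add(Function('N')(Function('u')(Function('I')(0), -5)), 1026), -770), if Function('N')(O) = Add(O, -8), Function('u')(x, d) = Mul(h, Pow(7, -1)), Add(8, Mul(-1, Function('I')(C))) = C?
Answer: Rational(1730, 7) ≈ 247.14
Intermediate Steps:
Function('I')(C) = Add(8, Mul(-1, C))
Function('u')(x, d) = Rational(-6, 7) (Function('u')(x, d) = Mul(-6, Pow(7, -1)) = Mul(-6, Rational(1, 7)) = Rational(-6, 7))
Function('N')(O) = Add(-8, O)
Add(Add(Function('N')(Function('u')(Function('I')(0), -5)), 1026), -770) = Add(Add(Add(-8, Rational(-6, 7)), 1026), -770) = Add(Add(Rational(-62, 7), 1026), -770) = Add(Rational(7120, 7), -770) = Rational(1730, 7)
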